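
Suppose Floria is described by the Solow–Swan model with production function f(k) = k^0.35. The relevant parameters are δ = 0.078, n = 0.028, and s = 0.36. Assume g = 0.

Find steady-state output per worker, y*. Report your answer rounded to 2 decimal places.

In steady state, investment equals break-even investment: s·k^α = (n + δ)·k.
Dividing both sides by k: k^(1−α) = s / (n + δ).
k^0.65 = 0.36 / (0.028 + 0.078) = 0.36 / 0.106 = 3.3962
k* = 3.3962^(1/0.65) ≈ 6.5601
y* = (k*)^α = 6.5601^0.35 ≈ 1.9316

y* = 1.93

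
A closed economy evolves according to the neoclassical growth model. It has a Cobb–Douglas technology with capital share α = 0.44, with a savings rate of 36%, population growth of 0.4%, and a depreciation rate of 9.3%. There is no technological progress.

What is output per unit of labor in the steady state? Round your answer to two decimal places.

y* ≈ 2.80

In steady state, investment equals break-even investment: s·k^α = (n + δ)·k.
Rearranging, k^(1−α) = s / (n + δ).
k^0.56 = 0.36 / (0.004 + 0.093) = 0.36 / 0.097 = 3.7113
k* = 3.7113^(1/0.56) ≈ 10.3995
y* = (k*)^α = 10.3995^0.44 ≈ 2.8021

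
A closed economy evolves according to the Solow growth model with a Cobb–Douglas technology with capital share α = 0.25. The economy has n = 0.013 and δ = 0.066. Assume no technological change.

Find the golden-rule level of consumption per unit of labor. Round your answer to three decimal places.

At the golden rule, f'(k) = n + δ, so α·k^(α−1) = n + δ and k_gold = (α/(n + δ))^(1/(1−α)).
k_gold = (0.25/0.079)^(1/0.75) = 3.1646^1.3333 ≈ 4.6460
c_gold = f(k_gold) − (n + δ)·k_gold = 1.4681 − 0.079×4.6460 ≈ 1.1011

c_gold ≈ 1.101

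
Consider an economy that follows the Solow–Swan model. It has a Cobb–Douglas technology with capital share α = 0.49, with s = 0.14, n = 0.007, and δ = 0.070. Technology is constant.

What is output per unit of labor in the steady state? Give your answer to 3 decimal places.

Steady state requires s·f(k) = (n + δ)·k, i.e. s·k^α = (n + δ)·k.
Dividing both sides by k: k^(1−α) = s / (n + δ).
k^0.51 = 0.14 / (0.007 + 0.070) = 0.14 / 0.077 = 1.8182
k* = 1.8182^(1/0.51) ≈ 3.2292
y* = (k*)^α = 3.2292^0.49 ≈ 1.7761

y* = 1.776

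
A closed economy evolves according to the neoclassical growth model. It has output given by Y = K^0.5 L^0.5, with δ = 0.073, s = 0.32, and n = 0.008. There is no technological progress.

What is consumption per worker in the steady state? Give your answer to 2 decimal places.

In steady state, investment equals break-even investment: s·k^α = (n + δ)·k.
Rearranging, k^(1−α) = s / (n + δ).
k^0.5 = 0.32 / (0.008 + 0.073) = 0.32 / 0.081 = 3.9506
k* = 3.9506^(1/0.5) ≈ 15.6072
y* = (k*)^α = 15.6072^0.5 ≈ 3.9506
c* = (1 − s)·y* = (1 − 0.32) × 3.9506 ≈ 2.6864

c* ≈ 2.69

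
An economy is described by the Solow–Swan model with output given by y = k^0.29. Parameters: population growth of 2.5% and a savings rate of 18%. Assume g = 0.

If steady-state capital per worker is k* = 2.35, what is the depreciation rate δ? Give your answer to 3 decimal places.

δ ≈ 0.073

Steady state requires s·f(k) = (n + δ)·k, i.e. s·k^α = (n + δ)·k.
So s / (n + δ) = (k*)^(1−α) = 2.35^0.71 = 1.8342.
Therefore n + δ = s / 1.8342 = 0.18 / 1.8342 = 0.0981, so δ = 0.0981 − 0.025 = 0.0731.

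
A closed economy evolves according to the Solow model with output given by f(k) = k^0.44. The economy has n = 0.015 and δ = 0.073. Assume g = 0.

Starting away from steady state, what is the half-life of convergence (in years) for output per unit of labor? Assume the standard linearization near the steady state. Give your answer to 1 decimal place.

Near the steady state the convergence rate is λ = (1 − α)(n + δ).
λ = (1 − 0.44) × 0.088 = 0.56 × 0.088 = 0.04928
Half-life = ln 2 / λ = 0.6931 / 0.04928 ≈ 14.06 years

half-life ≈ 14.1 years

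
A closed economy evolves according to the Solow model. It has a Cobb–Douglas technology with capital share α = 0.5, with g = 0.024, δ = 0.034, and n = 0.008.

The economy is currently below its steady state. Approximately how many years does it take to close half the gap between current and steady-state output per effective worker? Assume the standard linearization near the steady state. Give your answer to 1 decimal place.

Near the steady state the convergence rate is λ = (1 − α)(n + g + δ).
λ = (1 − 0.5) × 0.066 = 0.5 × 0.066 = 0.0330
Half-life = ln 2 / λ = 0.6931 / 0.0330 ≈ 21.00 years

t_½ ≈ 21.0 years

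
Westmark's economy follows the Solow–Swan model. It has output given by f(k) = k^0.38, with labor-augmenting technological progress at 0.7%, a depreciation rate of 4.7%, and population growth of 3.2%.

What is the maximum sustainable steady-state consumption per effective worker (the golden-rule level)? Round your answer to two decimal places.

c_gold ≈ 1.54

At the golden rule, f'(k) = n + g + δ, so α·k^(α−1) = n + g + δ and k_gold = (α/(n + g + δ))^(1/(1−α)).
k_gold = (0.38/0.086)^(1/0.62) = 4.4186^1.6129 ≈ 10.9845
c_gold = f(k_gold) − (n + g + δ)·k_gold = 2.4860 − 0.086×10.9845 ≈ 1.5413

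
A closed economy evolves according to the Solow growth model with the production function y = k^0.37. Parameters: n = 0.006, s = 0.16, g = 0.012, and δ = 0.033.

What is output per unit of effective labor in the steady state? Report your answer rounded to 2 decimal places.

y* = 1.96

At the steady state, Δk = 0, so s·k^α = (n + g + δ)·k.
Dividing both sides by k: k^(1−α) = s / (n + g + δ).
k^0.63 = 0.16 / (0.006 + 0.012 + 0.033) = 0.16 / 0.051 = 3.1373
k* = 3.1373^(1/0.63) ≈ 6.1402
y* = (k*)^α = 6.1402^0.37 ≈ 1.9572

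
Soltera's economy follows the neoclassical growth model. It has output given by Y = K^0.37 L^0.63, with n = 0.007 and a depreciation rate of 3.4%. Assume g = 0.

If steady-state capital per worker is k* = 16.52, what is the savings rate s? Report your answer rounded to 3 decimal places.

In steady state, investment equals break-even investment: s·k^α = (n + δ)·k.
So s / (n + δ) = (k*)^(1−α) = 16.52^0.63 = 5.8526.
Therefore s = 5.8526 × (n + δ) = 5.8526 × 0.041 = 0.2400.

s ≈ 0.240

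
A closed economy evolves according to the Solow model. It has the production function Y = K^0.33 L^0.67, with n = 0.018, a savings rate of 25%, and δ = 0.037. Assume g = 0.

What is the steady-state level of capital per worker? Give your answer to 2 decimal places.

k* = 9.58

At the steady state, Δk = 0, so s·k^α = (n + δ)·k.
Rearranging, k^(1−α) = s / (n + δ).
k^0.67 = 0.25 / (0.018 + 0.037) = 0.25 / 0.055 = 4.5455
k* = 4.5455^(1/0.67) ≈ 9.5822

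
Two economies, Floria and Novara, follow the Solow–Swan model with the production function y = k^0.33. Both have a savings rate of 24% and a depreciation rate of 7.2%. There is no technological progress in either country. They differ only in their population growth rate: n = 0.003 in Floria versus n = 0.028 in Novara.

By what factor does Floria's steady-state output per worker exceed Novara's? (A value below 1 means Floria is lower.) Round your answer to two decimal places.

y*_F / y*_N ≈ 1.15

Steady-state y* = [s/(n + δ)]^(α/(1−α)), so the ratio is [ (s_F/(n + δ)_F) / (s_N/(n + δ)_N) ]^0.4925.
s_F/(n + δ)_F = 0.24/0.075 = 3.2000; s_N/(n + δ)_N = 0.24/0.100 = 2.4000.
Ratio = (3.2000/2.4000)^0.4925 = 1.3333^0.4925 ≈ 1.1522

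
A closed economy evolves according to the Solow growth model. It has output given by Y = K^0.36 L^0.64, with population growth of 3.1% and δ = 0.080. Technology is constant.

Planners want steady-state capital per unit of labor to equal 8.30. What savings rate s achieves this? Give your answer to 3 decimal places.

s ≈ 0.430

At the steady state, Δk = 0, so s·k^α = (n + δ)·k.
So s / (n + δ) = (k*)^(1−α) = 8.30^0.64 = 3.8744.
Therefore s = 3.8744 × (n + δ) = 3.8744 × 0.111 = 0.4301.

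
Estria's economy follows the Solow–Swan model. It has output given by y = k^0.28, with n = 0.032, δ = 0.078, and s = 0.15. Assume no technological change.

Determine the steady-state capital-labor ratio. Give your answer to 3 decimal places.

At the steady state, Δk = 0, so s·k^α = (n + δ)·k.
Dividing both sides by k: k^(1−α) = s / (n + δ).
k^0.72 = 0.15 / (0.032 + 0.078) = 0.15 / 0.110 = 1.3636
k* = 1.3636^(1/0.72) ≈ 1.5384

k* = 1.538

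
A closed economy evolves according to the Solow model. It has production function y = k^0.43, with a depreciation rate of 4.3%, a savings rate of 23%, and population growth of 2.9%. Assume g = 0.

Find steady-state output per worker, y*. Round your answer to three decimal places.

In steady state, investment equals break-even investment: s·k^α = (n + δ)·k.
Rearranging, k^(1−α) = s / (n + δ).
k^0.57 = 0.23 / (0.029 + 0.043) = 0.23 / 0.072 = 3.1944
k* = 3.1944^(1/0.57) ≈ 7.6717
y* = (k*)^α = 7.6717^0.43 ≈ 2.4016

y* ≈ 2.402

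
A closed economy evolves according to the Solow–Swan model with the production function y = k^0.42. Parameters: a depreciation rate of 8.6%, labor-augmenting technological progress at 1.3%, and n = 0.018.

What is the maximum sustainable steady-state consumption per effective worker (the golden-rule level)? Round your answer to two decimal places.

At the golden rule, f'(k) = n + g + δ, so α·k^(α−1) = n + g + δ and k_gold = (α/(n + g + δ))^(1/(1−α)).
k_gold = (0.42/0.117)^(1/0.58) = 3.5897^1.7241 ≈ 9.0568
c_gold = f(k_gold) − (n + g + δ)·k_gold = 2.5231 − 0.117×9.0568 ≈ 1.4635

c_gold ≈ 1.46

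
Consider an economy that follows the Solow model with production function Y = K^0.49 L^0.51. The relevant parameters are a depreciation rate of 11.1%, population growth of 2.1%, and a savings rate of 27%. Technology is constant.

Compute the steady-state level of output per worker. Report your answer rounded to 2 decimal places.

y* = 1.99

In steady state, investment equals break-even investment: s·k^α = (n + δ)·k.
Rearranging, k^(1−α) = s / (n + δ).
k^0.51 = 0.27 / (0.021 + 0.111) = 0.27 / 0.132 = 2.0455
k* = 2.0455^(1/0.51) ≈ 4.0683
y* = (k*)^α = 4.0683^0.49 ≈ 1.9889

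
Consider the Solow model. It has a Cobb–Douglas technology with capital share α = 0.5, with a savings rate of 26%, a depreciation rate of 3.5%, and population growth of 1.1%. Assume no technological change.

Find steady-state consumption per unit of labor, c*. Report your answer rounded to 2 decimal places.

c* ≈ 4.18

At the steady state, Δk = 0, so s·k^α = (n + δ)·k.
Rearranging, k^(1−α) = s / (n + δ).
k^0.5 = 0.26 / (0.011 + 0.035) = 0.26 / 0.046 = 5.6522
k* = 5.6522^(1/0.5) ≈ 31.9474
y* = (k*)^α = 31.9474^0.5 ≈ 5.6522
c* = (1 − s)·y* = (1 − 0.26) × 5.6522 ≈ 4.1826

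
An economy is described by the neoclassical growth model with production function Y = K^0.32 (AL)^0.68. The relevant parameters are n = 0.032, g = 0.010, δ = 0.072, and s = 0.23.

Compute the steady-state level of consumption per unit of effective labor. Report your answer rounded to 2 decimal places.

Steady state requires s·f(k) = (n + g + δ)·k, i.e. s·k^α = (n + g + δ)·k.
Dividing both sides by k: k^(1−α) = s / (n + g + δ).
k^0.68 = 0.23 / (0.032 + 0.010 + 0.072) = 0.23 / 0.114 = 2.0175
k* = 2.0175^(1/0.68) ≈ 2.8071
y* = (k*)^α = 2.8071^0.32 ≈ 1.3914
c* = (1 − s)·y* = (1 − 0.23) × 1.3914 ≈ 1.0714

c* = 1.07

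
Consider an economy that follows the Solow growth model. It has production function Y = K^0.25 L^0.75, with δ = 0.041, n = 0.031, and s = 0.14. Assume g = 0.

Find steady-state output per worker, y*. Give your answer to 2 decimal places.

y* = 1.25

At the steady state, Δk = 0, so s·k^α = (n + δ)·k.
Dividing both sides by k: k^(1−α) = s / (n + δ).
k^0.75 = 0.14 / (0.031 + 0.041) = 0.14 / 0.072 = 1.9444
k* = 1.9444^(1/0.75) ≈ 2.4269
y* = (k*)^α = 2.4269^0.25 ≈ 1.2481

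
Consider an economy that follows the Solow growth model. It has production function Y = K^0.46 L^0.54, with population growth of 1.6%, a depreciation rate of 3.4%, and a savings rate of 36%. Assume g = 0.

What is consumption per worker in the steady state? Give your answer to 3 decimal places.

c* ≈ 3.440

At the steady state, Δk = 0, so s·k^α = (n + δ)·k.
Dividing both sides by k: k^(1−α) = s / (n + δ).
k^0.54 = 0.36 / (0.016 + 0.034) = 0.36 / 0.050 = 7.2000
k* = 7.2000^(1/0.54) ≈ 38.6948
y* = (k*)^α = 38.6948^0.46 ≈ 5.3743
c* = (1 − s)·y* = (1 − 0.36) × 5.3743 ≈ 3.4396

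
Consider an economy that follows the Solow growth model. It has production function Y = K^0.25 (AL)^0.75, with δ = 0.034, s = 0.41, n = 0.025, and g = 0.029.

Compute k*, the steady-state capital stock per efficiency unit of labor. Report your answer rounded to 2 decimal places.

Steady state requires s·f(k) = (n + g + δ)·k, i.e. s·k^α = (n + g + δ)·k.
Rearranging, k^(1−α) = s / (n + g + δ).
k^0.75 = 0.41 / (0.025 + 0.029 + 0.034) = 0.41 / 0.088 = 4.6591
k* = 4.6591^(1/0.75) ≈ 7.7816

k* = 7.78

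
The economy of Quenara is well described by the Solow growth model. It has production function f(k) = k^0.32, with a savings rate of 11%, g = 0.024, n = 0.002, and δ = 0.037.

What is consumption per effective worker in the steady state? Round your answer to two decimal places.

c* ≈ 1.16

At the steady state, Δk = 0, so s·k^α = (n + g + δ)·k.
Rearranging, k^(1−α) = s / (n + g + δ).
k^0.68 = 0.11 / (0.002 + 0.024 + 0.037) = 0.11 / 0.063 = 1.7460
k* = 1.7460^(1/0.68) ≈ 2.2696
y* = (k*)^α = 2.2696^0.32 ≈ 1.2999
c* = (1 − s)·y* = (1 − 0.11) × 1.2999 ≈ 1.1569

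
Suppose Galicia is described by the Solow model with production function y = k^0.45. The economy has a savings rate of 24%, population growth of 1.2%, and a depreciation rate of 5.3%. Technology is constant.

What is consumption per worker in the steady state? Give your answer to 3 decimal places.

At the steady state, Δk = 0, so s·k^α = (n + δ)·k.
Dividing both sides by k: k^(1−α) = s / (n + δ).
k^0.55 = 0.24 / (0.012 + 0.053) = 0.24 / 0.065 = 3.6923
k* = 3.6923^(1/0.55) ≈ 10.7510
y* = (k*)^α = 10.7510^0.45 ≈ 2.9117
c* = (1 − s)·y* = (1 − 0.24) × 2.9117 ≈ 2.2129

c* = 2.213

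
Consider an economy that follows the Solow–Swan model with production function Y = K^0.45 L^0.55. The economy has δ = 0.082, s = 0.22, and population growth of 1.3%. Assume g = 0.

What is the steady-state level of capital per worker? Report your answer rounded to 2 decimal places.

In steady state, investment equals break-even investment: s·k^α = (n + δ)·k.
Rearranging, k^(1−α) = s / (n + δ).
k^0.55 = 0.22 / (0.013 + 0.082) = 0.22 / 0.095 = 2.3158
k* = 2.3158^(1/0.55) ≈ 4.6035

k* = 4.60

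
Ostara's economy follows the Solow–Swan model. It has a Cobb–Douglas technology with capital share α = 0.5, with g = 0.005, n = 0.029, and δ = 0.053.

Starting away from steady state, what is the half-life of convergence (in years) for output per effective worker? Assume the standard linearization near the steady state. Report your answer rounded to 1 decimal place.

t_½ ≈ 15.9 years

Near the steady state the convergence rate is λ = (1 − α)(n + g + δ).
λ = (1 − 0.5) × 0.087 = 0.5 × 0.087 = 0.0435
Half-life = ln 2 / λ = 0.6931 / 0.0435 ≈ 15.93 years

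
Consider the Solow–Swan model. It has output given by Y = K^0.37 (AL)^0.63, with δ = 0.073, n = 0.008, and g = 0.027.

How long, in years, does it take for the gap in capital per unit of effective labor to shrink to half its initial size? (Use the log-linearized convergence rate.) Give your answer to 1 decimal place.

half-life ≈ 10.2 years

Near the steady state the convergence rate is λ = (1 − α)(n + g + δ).
λ = (1 − 0.37) × 0.108 = 0.63 × 0.108 = 0.06804
Half-life = ln 2 / λ = 0.6931 / 0.06804 ≈ 10.19 years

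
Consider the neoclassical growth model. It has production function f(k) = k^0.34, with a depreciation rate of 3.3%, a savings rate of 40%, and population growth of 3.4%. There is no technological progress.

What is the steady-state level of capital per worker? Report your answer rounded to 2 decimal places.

k* ≈ 14.99

Steady state requires s·f(k) = (n + δ)·k, i.e. s·k^α = (n + δ)·k.
Dividing both sides by k: k^(1−α) = s / (n + δ).
k^0.66 = 0.40 / (0.034 + 0.033) = 0.40 / 0.067 = 5.9701
k* = 5.9701^(1/0.66) ≈ 14.9875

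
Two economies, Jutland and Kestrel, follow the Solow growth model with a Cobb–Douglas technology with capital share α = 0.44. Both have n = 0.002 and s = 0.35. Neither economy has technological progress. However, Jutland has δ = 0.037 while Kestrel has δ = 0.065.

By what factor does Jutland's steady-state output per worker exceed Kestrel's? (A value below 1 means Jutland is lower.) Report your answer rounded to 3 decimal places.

Steady-state y* = [s/(n + δ)]^(α/(1−α)), so the ratio is [ (s_J/(n + δ)_J) / (s_K/(n + δ)_K) ]^0.7857.
s_J/(n + δ)_J = 0.35/0.039 = 8.9744; s_K/(n + δ)_K = 0.35/0.067 = 5.2239.
Ratio = (8.9744/5.2239)^0.7857 = 1.7180^0.7857 ≈ 1.5299

ratio ≈ 1.530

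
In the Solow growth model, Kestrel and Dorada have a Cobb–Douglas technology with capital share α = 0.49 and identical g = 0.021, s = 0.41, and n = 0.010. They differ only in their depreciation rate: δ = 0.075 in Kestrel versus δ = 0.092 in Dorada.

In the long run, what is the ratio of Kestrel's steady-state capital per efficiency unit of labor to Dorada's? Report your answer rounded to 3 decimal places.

k*_K / k*_D ≈ 1.339

Steady-state k* = [s/(n + g + δ)]^(1/(1−α)), so the ratio is [ (s_K/(n + g + δ)_K) / (s_D/(n + g + δ)_D) ]^1.9608.
s_K/(n + g + δ)_K = 0.41/0.106 = 3.8679; s_D/(n + g + δ)_D = 0.41/0.123 = 3.3333.
Ratio = (3.8679/3.3333)^1.9608 = 1.1604^1.9608 ≈ 1.3387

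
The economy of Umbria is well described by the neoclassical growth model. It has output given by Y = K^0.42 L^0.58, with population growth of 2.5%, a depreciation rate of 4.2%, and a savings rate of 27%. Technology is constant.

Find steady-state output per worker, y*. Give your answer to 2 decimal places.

y* ≈ 2.74

Steady state requires s·f(k) = (n + δ)·k, i.e. s·k^α = (n + δ)·k.
Rearranging, k^(1−α) = s / (n + δ).
k^0.58 = 0.27 / (0.025 + 0.042) = 0.27 / 0.067 = 4.0299
k* = 4.0299^(1/0.58) ≈ 11.0563
y* = (k*)^α = 11.0563^0.42 ≈ 2.7436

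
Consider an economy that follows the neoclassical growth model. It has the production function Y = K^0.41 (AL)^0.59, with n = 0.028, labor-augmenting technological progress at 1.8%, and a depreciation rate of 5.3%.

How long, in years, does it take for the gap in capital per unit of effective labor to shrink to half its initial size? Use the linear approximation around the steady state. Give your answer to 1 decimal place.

half-life ≈ 11.9 years

Near the steady state the convergence rate is λ = (1 − α)(n + g + δ).
λ = (1 − 0.41) × 0.099 = 0.59 × 0.099 = 0.05841
Half-life = ln 2 / λ = 0.6931 / 0.05841 ≈ 11.87 years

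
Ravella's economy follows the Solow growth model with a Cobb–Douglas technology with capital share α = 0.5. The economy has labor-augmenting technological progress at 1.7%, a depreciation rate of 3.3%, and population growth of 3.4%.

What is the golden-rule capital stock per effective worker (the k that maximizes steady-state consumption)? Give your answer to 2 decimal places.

k_gold ≈ 35.43

The golden rule sets f'(k) = n + g + δ, i.e. α·k^(α−1) = n + g + δ.
So k^(1−α) = α / (n + g + δ) = 0.5 / 0.084 = 5.9524.
k_gold = 5.9524^(1/0.5) ≈ 35.4311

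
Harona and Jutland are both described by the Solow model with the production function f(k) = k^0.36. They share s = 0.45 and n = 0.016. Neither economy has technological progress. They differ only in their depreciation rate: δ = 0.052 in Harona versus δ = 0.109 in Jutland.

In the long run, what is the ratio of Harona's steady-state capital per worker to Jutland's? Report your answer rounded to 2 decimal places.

ratio ≈ 2.59

Steady-state k* = [s/(n + δ)]^(1/(1−α)), so the ratio is [ (s_H/(n + δ)_H) / (s_J/(n + δ)_J) ]^1.5625.
s_H/(n + δ)_H = 0.45/0.068 = 6.6176; s_J/(n + δ)_J = 0.45/0.125 = 3.6000.
Ratio = (6.6176/3.6000)^1.5625 = 1.8382^1.5625 ≈ 2.5889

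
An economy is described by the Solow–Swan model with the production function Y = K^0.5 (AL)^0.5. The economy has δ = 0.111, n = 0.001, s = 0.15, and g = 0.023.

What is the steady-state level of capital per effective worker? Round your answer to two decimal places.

k* ≈ 1.23

Steady state requires s·f(k) = (n + g + δ)·k, i.e. s·k^α = (n + g + δ)·k.
Rearranging, k^(1−α) = s / (n + g + δ).
k^0.5 = 0.15 / (0.001 + 0.023 + 0.111) = 0.15 / 0.135 = 1.1111
k* = 1.1111^(1/0.5) ≈ 1.2345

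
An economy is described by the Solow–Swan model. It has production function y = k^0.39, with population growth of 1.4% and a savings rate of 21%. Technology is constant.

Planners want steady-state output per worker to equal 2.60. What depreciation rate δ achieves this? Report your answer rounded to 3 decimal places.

δ ≈ 0.033

At the steady state, Δk = 0, so s·k^α = (n + δ)·k.
Since y* = [s/(n + δ)]^(α/(1−α)), we have s/(n + δ) = (y*)^((1−α)/α) = 2.60^1.5641 = 4.4572.
Therefore n + δ = s / 4.4572 = 0.21 / 4.4572 = 0.0471, so δ = 0.0471 − 0.014 = 0.0331.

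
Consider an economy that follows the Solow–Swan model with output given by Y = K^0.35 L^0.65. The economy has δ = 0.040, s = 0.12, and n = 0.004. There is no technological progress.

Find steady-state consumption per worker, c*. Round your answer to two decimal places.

c* ≈ 1.51

Steady state requires s·f(k) = (n + δ)·k, i.e. s·k^α = (n + δ)·k.
Rearranging, k^(1−α) = s / (n + δ).
k^0.65 = 0.12 / (0.004 + 0.040) = 0.12 / 0.044 = 2.7273
k* = 2.7273^(1/0.65) ≈ 4.6812
y* = (k*)^α = 4.6812^0.35 ≈ 1.7164
c* = (1 − s)·y* = (1 − 0.12) × 1.7164 ≈ 1.5104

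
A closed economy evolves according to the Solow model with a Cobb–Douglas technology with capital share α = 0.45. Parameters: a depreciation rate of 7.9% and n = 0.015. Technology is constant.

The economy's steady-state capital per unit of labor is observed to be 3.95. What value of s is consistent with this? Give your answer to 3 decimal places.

s ≈ 0.200

Steady state requires s·f(k) = (n + δ)·k, i.e. s·k^α = (n + δ)·k.
So s / (n + δ) = (k*)^(1−α) = 3.95^0.55 = 2.1288.
Therefore s = 2.1288 × (n + δ) = 2.1288 × 0.094 = 0.2001.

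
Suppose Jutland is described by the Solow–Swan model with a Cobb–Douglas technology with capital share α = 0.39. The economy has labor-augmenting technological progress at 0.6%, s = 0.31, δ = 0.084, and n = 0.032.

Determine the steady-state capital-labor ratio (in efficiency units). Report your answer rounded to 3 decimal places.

Steady state requires s·f(k) = (n + g + δ)·k, i.e. s·k^α = (n + g + δ)·k.
Dividing both sides by k: k^(1−α) = s / (n + g + δ).
k^0.61 = 0.31 / (0.032 + 0.006 + 0.084) = 0.31 / 0.122 = 2.5410
k* = 2.5410^(1/0.61) ≈ 4.6126

k* ≈ 4.613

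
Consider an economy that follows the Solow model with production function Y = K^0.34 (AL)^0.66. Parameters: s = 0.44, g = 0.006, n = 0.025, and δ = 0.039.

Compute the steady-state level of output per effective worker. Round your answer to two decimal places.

In steady state, investment equals break-even investment: s·k^α = (n + g + δ)·k.
Rearranging, k^(1−α) = s / (n + g + δ).
k^0.66 = 0.44 / (0.025 + 0.006 + 0.039) = 0.44 / 0.070 = 6.2857
k* = 6.2857^(1/0.66) ≈ 16.2042
y* = (k*)^α = 16.2042^0.34 ≈ 2.5779

y* = 2.58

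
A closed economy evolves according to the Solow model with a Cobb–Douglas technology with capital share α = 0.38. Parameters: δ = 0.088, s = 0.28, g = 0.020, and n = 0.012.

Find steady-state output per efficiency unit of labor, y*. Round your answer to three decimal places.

At the steady state, Δk = 0, so s·k^α = (n + g + δ)·k.
Rearranging, k^(1−α) = s / (n + g + δ).
k^0.62 = 0.28 / (0.012 + 0.020 + 0.088) = 0.28 / 0.120 = 2.3333
k* = 2.3333^(1/0.62) ≈ 3.9219
y* = (k*)^α = 3.9219^0.38 ≈ 1.6808

y* = 1.681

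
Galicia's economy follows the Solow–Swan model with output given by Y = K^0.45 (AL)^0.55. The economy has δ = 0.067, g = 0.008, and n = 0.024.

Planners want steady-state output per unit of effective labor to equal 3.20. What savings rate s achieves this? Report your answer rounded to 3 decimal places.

s ≈ 0.410

Steady state requires s·f(k) = (n + g + δ)·k, i.e. s·k^α = (n + g + δ)·k.
Since y* = [s/(n + g + δ)]^(α/(1−α)), we have s/(n + g + δ) = (y*)^((1−α)/α) = 3.20^1.2222 = 4.1438.
Therefore s = 4.1438 × (n + g + δ) = 4.1438 × 0.099 = 0.4102.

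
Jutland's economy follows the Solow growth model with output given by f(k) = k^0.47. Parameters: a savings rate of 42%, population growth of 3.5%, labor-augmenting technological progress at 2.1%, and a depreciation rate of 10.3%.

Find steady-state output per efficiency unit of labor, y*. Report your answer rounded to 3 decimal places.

y* = 2.366

At the steady state, Δk = 0, so s·k^α = (n + g + δ)·k.
Dividing both sides by k: k^(1−α) = s / (n + g + δ).
k^0.53 = 0.42 / (0.035 + 0.021 + 0.103) = 0.42 / 0.159 = 2.6415
k* = 2.6415^(1/0.53) ≈ 6.2509
y* = (k*)^α = 6.2509^0.47 ≈ 2.3664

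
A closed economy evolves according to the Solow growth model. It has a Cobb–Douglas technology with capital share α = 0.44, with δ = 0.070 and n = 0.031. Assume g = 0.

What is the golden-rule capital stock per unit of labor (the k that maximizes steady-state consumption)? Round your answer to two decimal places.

k_gold ≈ 13.85

The golden rule sets f'(k) = n + δ, i.e. α·k^(α−1) = n + δ.
So k^(1−α) = α / (n + δ) = 0.44 / 0.101 = 4.3564.
k_gold = 4.3564^(1/0.56) ≈ 13.8452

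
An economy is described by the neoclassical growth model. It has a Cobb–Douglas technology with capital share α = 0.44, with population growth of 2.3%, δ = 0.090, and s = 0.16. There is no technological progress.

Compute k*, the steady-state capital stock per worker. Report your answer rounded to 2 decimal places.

At the steady state, Δk = 0, so s·k^α = (n + δ)·k.
Rearranging, k^(1−α) = s / (n + δ).
k^0.56 = 0.16 / (0.023 + 0.090) = 0.16 / 0.113 = 1.4159
k* = 1.4159^(1/0.56) ≈ 1.8608

k* ≈ 1.86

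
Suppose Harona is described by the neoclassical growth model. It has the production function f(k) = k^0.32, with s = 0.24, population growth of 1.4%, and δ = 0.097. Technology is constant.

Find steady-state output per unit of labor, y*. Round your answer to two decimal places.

y* = 1.44

Steady state requires s·f(k) = (n + δ)·k, i.e. s·k^α = (n + δ)·k.
Rearranging, k^(1−α) = s / (n + δ).
k^0.68 = 0.24 / (0.014 + 0.097) = 0.24 / 0.111 = 2.1622
k* = 2.1622^(1/0.68) ≈ 3.1081
y* = (k*)^α = 3.1081^0.32 ≈ 1.4375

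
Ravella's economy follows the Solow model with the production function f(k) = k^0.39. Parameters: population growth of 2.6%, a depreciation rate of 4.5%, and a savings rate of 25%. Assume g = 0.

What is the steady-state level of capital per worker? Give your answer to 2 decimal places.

In steady state, investment equals break-even investment: s·k^α = (n + δ)·k.
Rearranging, k^(1−α) = s / (n + δ).
k^0.61 = 0.25 / (0.026 + 0.045) = 0.25 / 0.071 = 3.5211
k* = 3.5211^(1/0.61) ≈ 7.8740

k* ≈ 7.87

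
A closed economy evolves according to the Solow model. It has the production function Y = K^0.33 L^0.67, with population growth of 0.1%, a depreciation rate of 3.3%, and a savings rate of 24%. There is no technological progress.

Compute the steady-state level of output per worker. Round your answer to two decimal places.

Steady state requires s·f(k) = (n + δ)·k, i.e. s·k^α = (n + δ)·k.
Rearranging, k^(1−α) = s / (n + δ).
k^0.67 = 0.24 / (0.001 + 0.033) = 0.24 / 0.034 = 7.0588
k* = 7.0588^(1/0.67) ≈ 18.4826
y* = (k*)^α = 18.4826^0.33 ≈ 2.6184

y* = 2.62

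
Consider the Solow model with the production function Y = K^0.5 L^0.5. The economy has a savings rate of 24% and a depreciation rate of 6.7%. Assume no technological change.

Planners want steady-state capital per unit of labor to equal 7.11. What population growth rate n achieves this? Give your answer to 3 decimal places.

In steady state, investment equals break-even investment: s·k^α = (n + δ)·k.
So s / (n + δ) = (k*)^(1−α) = 7.11^0.5 = 2.6665.
Therefore n + δ = s / 2.6665 = 0.24 / 2.6665 = 0.0900, so n = 0.0900 − 0.067 = 0.0230.

n ≈ 0.023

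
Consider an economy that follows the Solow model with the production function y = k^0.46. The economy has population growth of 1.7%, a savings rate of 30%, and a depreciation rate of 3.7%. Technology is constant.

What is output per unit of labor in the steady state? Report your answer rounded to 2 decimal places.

y* = 4.31

In steady state, investment equals break-even investment: s·k^α = (n + δ)·k.
Dividing both sides by k: k^(1−α) = s / (n + δ).
k^0.54 = 0.30 / (0.017 + 0.037) = 0.30 / 0.054 = 5.5556
k* = 5.5556^(1/0.54) ≈ 23.9404
y* = (k*)^α = 23.9404^0.46 ≈ 4.3092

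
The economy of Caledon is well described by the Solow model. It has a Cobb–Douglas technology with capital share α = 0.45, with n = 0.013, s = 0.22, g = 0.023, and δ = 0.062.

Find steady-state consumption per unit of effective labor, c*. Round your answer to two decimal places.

Steady state requires s·f(k) = (n + g + δ)·k, i.e. s·k^α = (n + g + δ)·k.
Rearranging, k^(1−α) = s / (n + g + δ).
k^0.55 = 0.22 / (0.013 + 0.023 + 0.062) = 0.22 / 0.098 = 2.2449
k* = 2.2449^(1/0.55) ≈ 4.3505
y* = (k*)^α = 4.3505^0.45 ≈ 1.9380
c* = (1 − s)·y* = (1 − 0.22) × 1.9380 ≈ 1.5116

c* ≈ 1.51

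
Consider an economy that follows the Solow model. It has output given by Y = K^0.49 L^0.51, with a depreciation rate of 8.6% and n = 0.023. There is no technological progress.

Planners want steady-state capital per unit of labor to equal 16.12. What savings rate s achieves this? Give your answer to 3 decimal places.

s ≈ 0.450

In steady state, investment equals break-even investment: s·k^α = (n + δ)·k.
So s / (n + δ) = (k*)^(1−α) = 16.12^0.51 = 4.1282.
Therefore s = 4.1282 × (n + δ) = 4.1282 × 0.109 = 0.4500.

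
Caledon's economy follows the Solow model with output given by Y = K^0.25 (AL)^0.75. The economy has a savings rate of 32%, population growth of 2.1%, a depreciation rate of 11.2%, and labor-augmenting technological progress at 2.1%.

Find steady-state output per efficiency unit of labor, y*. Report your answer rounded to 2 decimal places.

In steady state, investment equals break-even investment: s·k^α = (n + g + δ)·k.
Dividing both sides by k: k^(1−α) = s / (n + g + δ).
k^0.75 = 0.32 / (0.021 + 0.021 + 0.112) = 0.32 / 0.154 = 2.0779
k* = 2.0779^(1/0.75) ≈ 2.6515
y* = (k*)^α = 2.6515^0.25 ≈ 1.2761

y* = 1.28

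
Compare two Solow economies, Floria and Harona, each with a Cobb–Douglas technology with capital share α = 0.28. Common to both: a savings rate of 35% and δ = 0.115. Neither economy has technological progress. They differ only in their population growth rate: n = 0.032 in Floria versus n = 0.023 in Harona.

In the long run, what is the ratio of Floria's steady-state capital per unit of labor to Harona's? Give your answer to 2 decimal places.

ratio ≈ 0.92

Steady-state k* = [s/(n + δ)]^(1/(1−α)), so the ratio is [ (s_F/(n + δ)_F) / (s_H/(n + δ)_H) ]^1.3889.
s_F/(n + δ)_F = 0.35/0.147 = 2.3810; s_H/(n + δ)_H = 0.35/0.138 = 2.5362.
Ratio = (2.3810/2.5362)^1.3889 = 0.9388^1.3889 ≈ 0.9160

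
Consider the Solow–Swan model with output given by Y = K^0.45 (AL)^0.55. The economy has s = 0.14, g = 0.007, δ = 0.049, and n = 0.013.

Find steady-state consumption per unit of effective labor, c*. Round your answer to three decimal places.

c* = 1.534

At the steady state, Δk = 0, so s·k^α = (n + g + δ)·k.
Dividing both sides by k: k^(1−α) = s / (n + g + δ).
k^0.55 = 0.14 / (0.013 + 0.007 + 0.049) = 0.14 / 0.069 = 2.0290
k* = 2.0290^(1/0.55) ≈ 3.6199
y* = (k*)^α = 3.6199^0.45 ≈ 1.7841
c* = (1 − s)·y* = (1 − 0.14) × 1.7841 ≈ 1.5343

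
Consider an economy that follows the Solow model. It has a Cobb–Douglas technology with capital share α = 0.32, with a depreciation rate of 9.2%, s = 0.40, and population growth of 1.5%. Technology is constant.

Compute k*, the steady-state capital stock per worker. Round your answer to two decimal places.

At the steady state, Δk = 0, so s·k^α = (n + δ)·k.
Rearranging, k^(1−α) = s / (n + δ).
k^0.68 = 0.40 / (0.015 + 0.092) = 0.40 / 0.107 = 3.7383
k* = 3.7383^(1/0.68) ≈ 6.9529

k* = 6.95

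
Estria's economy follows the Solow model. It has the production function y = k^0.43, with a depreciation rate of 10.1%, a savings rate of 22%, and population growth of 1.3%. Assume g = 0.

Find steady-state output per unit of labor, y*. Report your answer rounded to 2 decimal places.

In steady state, investment equals break-even investment: s·k^α = (n + δ)·k.
Rearranging, k^(1−α) = s / (n + δ).
k^0.57 = 0.22 / (0.013 + 0.101) = 0.22 / 0.114 = 1.9298
k* = 1.9298^(1/0.57) ≈ 3.1688
y* = (k*)^α = 3.1688^0.43 ≈ 1.6420

y* = 1.64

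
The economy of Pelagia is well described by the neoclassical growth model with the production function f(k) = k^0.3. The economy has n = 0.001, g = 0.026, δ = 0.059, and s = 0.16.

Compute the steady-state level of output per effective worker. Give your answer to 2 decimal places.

y* ≈ 1.30

In steady state, investment equals break-even investment: s·k^α = (n + g + δ)·k.
Dividing both sides by k: k^(1−α) = s / (n + g + δ).
k^0.7 = 0.16 / (0.001 + 0.026 + 0.059) = 0.16 / 0.086 = 1.8605
k* = 1.8605^(1/0.7) ≈ 2.4276
y* = (k*)^α = 2.4276^0.3 ≈ 1.3048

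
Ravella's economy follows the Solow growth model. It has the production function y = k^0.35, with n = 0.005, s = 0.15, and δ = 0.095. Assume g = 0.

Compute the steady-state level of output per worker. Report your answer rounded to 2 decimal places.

At the steady state, Δk = 0, so s·k^α = (n + δ)·k.
Dividing both sides by k: k^(1−α) = s / (n + δ).
k^0.65 = 0.15 / (0.005 + 0.095) = 0.15 / 0.100 = 1.5000
k* = 1.5000^(1/0.65) ≈ 1.8660
y* = (k*)^α = 1.8660^0.35 ≈ 1.2440

y* = 1.24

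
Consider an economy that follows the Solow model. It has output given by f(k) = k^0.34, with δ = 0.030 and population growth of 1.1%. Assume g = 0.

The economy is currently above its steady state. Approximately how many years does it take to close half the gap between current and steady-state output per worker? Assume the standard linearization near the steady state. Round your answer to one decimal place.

t_½ ≈ 25.6 years

Near the steady state the convergence rate is λ = (1 − α)(n + δ).
λ = (1 − 0.34) × 0.041 = 0.66 × 0.041 = 0.02706
Half-life = ln 2 / λ = 0.6931 / 0.02706 ≈ 25.61 years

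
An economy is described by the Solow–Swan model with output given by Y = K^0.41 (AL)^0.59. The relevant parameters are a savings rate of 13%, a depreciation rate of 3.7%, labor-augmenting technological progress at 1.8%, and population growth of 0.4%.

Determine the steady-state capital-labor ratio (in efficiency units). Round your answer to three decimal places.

In steady state, investment equals break-even investment: s·k^α = (n + g + δ)·k.
Dividing both sides by k: k^(1−α) = s / (n + g + δ).
k^0.59 = 0.13 / (0.004 + 0.018 + 0.037) = 0.13 / 0.059 = 2.2034
k* = 2.2034^(1/0.59) ≈ 3.8152

k* ≈ 3.815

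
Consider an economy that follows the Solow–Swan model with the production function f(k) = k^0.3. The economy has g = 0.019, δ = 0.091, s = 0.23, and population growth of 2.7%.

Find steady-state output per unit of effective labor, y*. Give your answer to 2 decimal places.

In steady state, investment equals break-even investment: s·k^α = (n + g + δ)·k.
Rearranging, k^(1−α) = s / (n + g + δ).
k^0.7 = 0.23 / (0.027 + 0.019 + 0.091) = 0.23 / 0.137 = 1.6788
k* = 1.6788^(1/0.7) ≈ 2.0962
y* = (k*)^α = 2.0962^0.3 ≈ 1.2486

y* ≈ 1.25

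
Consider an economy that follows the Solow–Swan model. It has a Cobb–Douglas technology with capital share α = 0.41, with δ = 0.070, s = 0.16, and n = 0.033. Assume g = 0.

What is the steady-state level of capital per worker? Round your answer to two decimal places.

k* = 2.11

At the steady state, Δk = 0, so s·k^α = (n + δ)·k.
Rearranging, k^(1−α) = s / (n + δ).
k^0.59 = 0.16 / (0.033 + 0.070) = 0.16 / 0.103 = 1.5534
k* = 1.5534^(1/0.59) ≈ 2.1096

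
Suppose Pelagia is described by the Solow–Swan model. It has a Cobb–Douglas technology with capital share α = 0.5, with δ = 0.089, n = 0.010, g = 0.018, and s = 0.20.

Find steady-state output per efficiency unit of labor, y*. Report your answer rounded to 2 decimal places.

At the steady state, Δk = 0, so s·k^α = (n + g + δ)·k.
Rearranging, k^(1−α) = s / (n + g + δ).
k^0.5 = 0.20 / (0.010 + 0.018 + 0.089) = 0.20 / 0.117 = 1.7094
k* = 1.7094^(1/0.5) ≈ 2.9220
y* = (k*)^α = 2.9220^0.5 ≈ 1.7094

y* ≈ 1.71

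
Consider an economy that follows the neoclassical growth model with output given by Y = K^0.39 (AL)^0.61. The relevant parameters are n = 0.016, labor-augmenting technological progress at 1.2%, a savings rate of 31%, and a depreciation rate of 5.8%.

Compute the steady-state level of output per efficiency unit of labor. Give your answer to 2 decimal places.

y* ≈ 2.27

In steady state, investment equals break-even investment: s·k^α = (n + g + δ)·k.
Dividing both sides by k: k^(1−α) = s / (n + g + δ).
k^0.61 = 0.31 / (0.016 + 0.012 + 0.058) = 0.31 / 0.086 = 3.6047
k* = 3.6047^(1/0.61) ≈ 8.1828
y* = (k*)^α = 8.1828^0.39 ≈ 2.2700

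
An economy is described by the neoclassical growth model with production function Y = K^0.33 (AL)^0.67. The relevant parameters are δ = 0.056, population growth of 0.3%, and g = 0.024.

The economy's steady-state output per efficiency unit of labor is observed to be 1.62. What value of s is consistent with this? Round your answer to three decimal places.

s ≈ 0.221

At the steady state, Δk = 0, so s·k^α = (n + g + δ)·k.
Since y* = [s/(n + g + δ)]^(α/(1−α)), we have s/(n + g + δ) = (y*)^((1−α)/α) = 1.62^2.0303 = 2.6630.
Therefore s = 2.6630 × (n + g + δ) = 2.6630 × 0.083 = 0.2210.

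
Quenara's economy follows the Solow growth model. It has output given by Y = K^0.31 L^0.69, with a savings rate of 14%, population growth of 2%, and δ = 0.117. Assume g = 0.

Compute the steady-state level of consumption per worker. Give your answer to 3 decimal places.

At the steady state, Δk = 0, so s·k^α = (n + δ)·k.
Dividing both sides by k: k^(1−α) = s / (n + δ).
k^0.69 = 0.14 / (0.020 + 0.117) = 0.14 / 0.137 = 1.0219
k* = 1.0219^(1/0.69) ≈ 1.0319
y* = (k*)^α = 1.0319^0.31 ≈ 1.0098
c* = (1 − s)·y* = (1 − 0.14) × 1.0098 ≈ 0.8684

c* ≈ 0.868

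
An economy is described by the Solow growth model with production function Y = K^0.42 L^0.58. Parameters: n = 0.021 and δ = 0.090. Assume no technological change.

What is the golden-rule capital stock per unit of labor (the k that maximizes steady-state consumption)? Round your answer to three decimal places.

k_gold ≈ 9.918

The golden rule sets f'(k) = n + δ, i.e. α·k^(α−1) = n + δ.
So k^(1−α) = α / (n + δ) = 0.42 / 0.111 = 3.7838.
k_gold = 3.7838^(1/0.58) ≈ 9.9181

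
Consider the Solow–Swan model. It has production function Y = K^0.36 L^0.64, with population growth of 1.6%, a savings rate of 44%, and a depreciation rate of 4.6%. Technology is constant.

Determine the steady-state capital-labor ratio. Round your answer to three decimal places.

Steady state requires s·f(k) = (n + δ)·k, i.e. s·k^α = (n + δ)·k.
Rearranging, k^(1−α) = s / (n + δ).
k^0.64 = 0.44 / (0.016 + 0.046) = 0.44 / 0.062 = 7.0968
k* = 7.0968^(1/0.64) ≈ 21.3691

k* ≈ 21.369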